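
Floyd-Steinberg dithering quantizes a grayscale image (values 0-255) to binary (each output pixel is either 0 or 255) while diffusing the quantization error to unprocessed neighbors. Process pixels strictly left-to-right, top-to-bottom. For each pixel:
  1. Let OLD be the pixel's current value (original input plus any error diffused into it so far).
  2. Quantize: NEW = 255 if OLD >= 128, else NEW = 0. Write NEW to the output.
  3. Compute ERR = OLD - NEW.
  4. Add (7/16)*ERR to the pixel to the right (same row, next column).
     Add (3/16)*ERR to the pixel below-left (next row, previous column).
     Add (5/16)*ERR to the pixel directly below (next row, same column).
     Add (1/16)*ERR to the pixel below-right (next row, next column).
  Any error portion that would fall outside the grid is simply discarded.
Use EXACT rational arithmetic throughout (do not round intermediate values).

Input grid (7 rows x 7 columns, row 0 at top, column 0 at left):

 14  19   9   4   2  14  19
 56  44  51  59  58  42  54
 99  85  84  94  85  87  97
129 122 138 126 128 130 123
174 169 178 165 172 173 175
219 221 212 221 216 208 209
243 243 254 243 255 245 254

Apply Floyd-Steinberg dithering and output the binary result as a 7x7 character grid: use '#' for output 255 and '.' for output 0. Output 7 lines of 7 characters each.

(0,0): OLD=14 → NEW=0, ERR=14
(0,1): OLD=201/8 → NEW=0, ERR=201/8
(0,2): OLD=2559/128 → NEW=0, ERR=2559/128
(0,3): OLD=26105/2048 → NEW=0, ERR=26105/2048
(0,4): OLD=248271/32768 → NEW=0, ERR=248271/32768
(0,5): OLD=9077929/524288 → NEW=0, ERR=9077929/524288
(0,6): OLD=222929055/8388608 → NEW=0, ERR=222929055/8388608
(1,0): OLD=8331/128 → NEW=0, ERR=8331/128
(1,1): OLD=86989/1024 → NEW=0, ERR=86989/1024
(1,2): OLD=3223505/32768 → NEW=0, ERR=3223505/32768
(1,3): OLD=14246461/131072 → NEW=0, ERR=14246461/131072
(1,4): OLD=939218519/8388608 → NEW=0, ERR=939218519/8388608
(1,5): OLD=6835126535/67108864 → NEW=0, ERR=6835126535/67108864
(1,6): OLD=115907081353/1073741824 → NEW=0, ERR=115907081353/1073741824
(2,0): OLD=2216223/16384 → NEW=255, ERR=-1961697/16384
(2,1): OLD=42822213/524288 → NEW=0, ERR=42822213/524288
(2,2): OLD=1477774863/8388608 → NEW=255, ERR=-661320177/8388608
(2,3): OLD=8094482775/67108864 → NEW=0, ERR=8094482775/67108864
(2,4): OLD=106648871431/536870912 → NEW=255, ERR=-30253211129/536870912
(2,5): OLD=2085855000493/17179869184 → NEW=0, ERR=2085855000493/17179869184
(2,6): OLD=52286500878219/274877906944 → NEW=255, ERR=-17807365392501/274877906944
(3,0): OLD=896725551/8388608 → NEW=0, ERR=896725551/8388608
(3,1): OLD=11544534659/67108864 → NEW=255, ERR=-5568225661/67108864
(3,2): OLD=56255338297/536870912 → NEW=0, ERR=56255338297/536870912
(3,3): OLD=416703578239/2147483648 → NEW=255, ERR=-130904752001/2147483648
(3,4): OLD=31342944788015/274877906944 → NEW=0, ERR=31342944788015/274877906944
(3,5): OLD=444551659861757/2199023255552 → NEW=255, ERR=-116199270304003/2199023255552
(3,6): OLD=3068977699161379/35184372088832 → NEW=0, ERR=3068977699161379/35184372088832
(4,0): OLD=205995422433/1073741824 → NEW=255, ERR=-67808742687/1073741824
(4,1): OLD=2435591540717/17179869184 → NEW=255, ERR=-1945275101203/17179869184
(4,2): OLD=39745016037891/274877906944 → NEW=255, ERR=-30348850232829/274877906944
(4,3): OLD=276144124496913/2199023255552 → NEW=0, ERR=276144124496913/2199023255552
(4,4): OLD=4377897192658531/17592186044416 → NEW=255, ERR=-108110248667549/17592186044416
(4,5): OLD=99799686866571107/562949953421312 → NEW=255, ERR=-43752551255863453/562949953421312
(4,6): OLD=1485763213523714981/9007199254740992 → NEW=255, ERR=-811072596435237979/9007199254740992
(5,0): OLD=48937736902167/274877906944 → NEW=255, ERR=-21156129368553/274877906944
(5,1): OLD=279923888225757/2199023255552 → NEW=0, ERR=279923888225757/2199023255552
(5,2): OLD=4392018625818139/17592186044416 → NEW=255, ERR=-93988815507941/17592186044416
(5,3): OLD=35163577981736103/140737488355328 → NEW=255, ERR=-724481548872537/140737488355328
(5,4): OLD=1847407157972434765/9007199254740992 → NEW=255, ERR=-449428651986518195/9007199254740992
(5,5): OLD=10420592109389909373/72057594037927936 → NEW=255, ERR=-7954094370281714307/72057594037927936
(5,6): OLD=147238703452698976691/1152921504606846976 → NEW=0, ERR=147238703452698976691/1152921504606846976
(6,0): OLD=8543328907521327/35184372088832 → NEW=255, ERR=-428685975130833/35184372088832
(6,1): OLD=152918030461301115/562949953421312 → NEW=255, ERR=9365792338866555/562949953421312
(6,2): OLD=2401317683394330641/9007199254740992 → NEW=255, ERR=104481873435377681/9007199254740992
(6,3): OLD=17061560745670894223/72057594037927936 → NEW=255, ERR=-1313125734000729457/72057594037927936
(6,4): OLD=30324092474176532877/144115188075855872 → NEW=255, ERR=-6425280485166714483/144115188075855872
(6,5): OLD=3907498284170789591425/18446744073709551616 → NEW=255, ERR=-796421454625146070655/18446744073709551616
(6,6): OLD=79135465850603394545527/295147905179352825856 → NEW=255, ERR=3872750029868423952247/295147905179352825856
Row 0: .......
Row 1: .......
Row 2: #.#.#.#
Row 3: .#.#.#.
Row 4: ###.###
Row 5: #.####.
Row 6: #######

Answer: .......
.......
#.#.#.#
.#.#.#.
###.###
#.####.
#######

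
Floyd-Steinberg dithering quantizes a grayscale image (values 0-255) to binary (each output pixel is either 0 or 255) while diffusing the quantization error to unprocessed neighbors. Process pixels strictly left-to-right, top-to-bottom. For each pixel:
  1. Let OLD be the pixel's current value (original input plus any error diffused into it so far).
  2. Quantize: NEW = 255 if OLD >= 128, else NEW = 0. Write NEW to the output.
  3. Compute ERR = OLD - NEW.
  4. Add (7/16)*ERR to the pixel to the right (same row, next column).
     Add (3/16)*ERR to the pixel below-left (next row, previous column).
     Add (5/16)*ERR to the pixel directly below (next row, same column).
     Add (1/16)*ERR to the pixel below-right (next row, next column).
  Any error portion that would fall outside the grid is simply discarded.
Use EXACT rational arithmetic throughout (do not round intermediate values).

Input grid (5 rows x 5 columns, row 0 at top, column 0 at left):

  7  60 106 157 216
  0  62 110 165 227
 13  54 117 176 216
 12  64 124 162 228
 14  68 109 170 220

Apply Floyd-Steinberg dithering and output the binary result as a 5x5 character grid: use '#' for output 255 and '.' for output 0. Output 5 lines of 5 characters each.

(0,0): OLD=7 → NEW=0, ERR=7
(0,1): OLD=1009/16 → NEW=0, ERR=1009/16
(0,2): OLD=34199/256 → NEW=255, ERR=-31081/256
(0,3): OLD=425505/4096 → NEW=0, ERR=425505/4096
(0,4): OLD=17134311/65536 → NEW=255, ERR=422631/65536
(1,0): OLD=3587/256 → NEW=0, ERR=3587/256
(1,1): OLD=134165/2048 → NEW=0, ERR=134165/2048
(1,2): OLD=8135609/65536 → NEW=0, ERR=8135609/65536
(1,3): OLD=64328965/262144 → NEW=255, ERR=-2517755/262144
(1,4): OLD=970167663/4194304 → NEW=255, ERR=-99379857/4194304
(2,0): OLD=971959/32768 → NEW=0, ERR=971959/32768
(2,1): OLD=117022029/1048576 → NEW=0, ERR=117022029/1048576
(2,2): OLD=3471416615/16777216 → NEW=255, ERR=-806773465/16777216
(2,3): OLD=41681702021/268435456 → NEW=255, ERR=-26769339259/268435456
(2,4): OLD=705947825763/4294967296 → NEW=255, ERR=-389268834717/4294967296
(3,0): OLD=707906119/16777216 → NEW=0, ERR=707906119/16777216
(3,1): OLD=14787148475/134217728 → NEW=0, ERR=14787148475/134217728
(3,2): OLD=624703767801/4294967296 → NEW=255, ERR=-470512892679/4294967296
(3,3): OLD=540384666321/8589934592 → NEW=0, ERR=540384666321/8589934592
(3,4): OLD=30369466852405/137438953472 → NEW=255, ERR=-4677466282955/137438953472
(4,0): OLD=102742461257/2147483648 → NEW=0, ERR=102742461257/2147483648
(4,1): OLD=7246947920073/68719476736 → NEW=0, ERR=7246947920073/68719476736
(4,2): OLD=153474623464679/1099511627776 → NEW=255, ERR=-126900841618201/1099511627776
(4,3): OLD=2215501431352009/17592186044416 → NEW=0, ERR=2215501431352009/17592186044416
(4,4): OLD=75546134271342591/281474976710656 → NEW=255, ERR=3770015210125311/281474976710656
Row 0: ..#.#
Row 1: ...##
Row 2: ..###
Row 3: ..#.#
Row 4: ..#.#

Answer: ..#.#
...##
..###
..#.#
..#.#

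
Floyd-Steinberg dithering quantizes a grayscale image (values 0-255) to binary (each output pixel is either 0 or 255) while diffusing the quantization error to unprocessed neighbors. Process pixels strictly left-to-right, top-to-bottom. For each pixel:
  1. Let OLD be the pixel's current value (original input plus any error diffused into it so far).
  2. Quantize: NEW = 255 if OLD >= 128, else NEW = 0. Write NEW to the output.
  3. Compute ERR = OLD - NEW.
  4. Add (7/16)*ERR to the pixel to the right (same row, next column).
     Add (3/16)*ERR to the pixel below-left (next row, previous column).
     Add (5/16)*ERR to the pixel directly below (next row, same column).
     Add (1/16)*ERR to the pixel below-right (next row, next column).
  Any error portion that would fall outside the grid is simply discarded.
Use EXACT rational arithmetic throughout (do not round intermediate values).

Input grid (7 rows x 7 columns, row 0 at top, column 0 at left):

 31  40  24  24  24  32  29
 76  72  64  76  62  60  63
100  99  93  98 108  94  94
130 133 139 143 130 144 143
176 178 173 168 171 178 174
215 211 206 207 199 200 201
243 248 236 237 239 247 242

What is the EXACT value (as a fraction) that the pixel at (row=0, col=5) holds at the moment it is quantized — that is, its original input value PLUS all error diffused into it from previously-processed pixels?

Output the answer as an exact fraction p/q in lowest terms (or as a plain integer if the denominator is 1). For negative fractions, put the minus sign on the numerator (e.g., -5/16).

(0,0): OLD=31 → NEW=0, ERR=31
(0,1): OLD=857/16 → NEW=0, ERR=857/16
(0,2): OLD=12143/256 → NEW=0, ERR=12143/256
(0,3): OLD=183305/4096 → NEW=0, ERR=183305/4096
(0,4): OLD=2855999/65536 → NEW=0, ERR=2855999/65536
(0,5): OLD=53546425/1048576 → NEW=0, ERR=53546425/1048576
Target (0,5): original=32, with diffused error = 53546425/1048576

Answer: 53546425/1048576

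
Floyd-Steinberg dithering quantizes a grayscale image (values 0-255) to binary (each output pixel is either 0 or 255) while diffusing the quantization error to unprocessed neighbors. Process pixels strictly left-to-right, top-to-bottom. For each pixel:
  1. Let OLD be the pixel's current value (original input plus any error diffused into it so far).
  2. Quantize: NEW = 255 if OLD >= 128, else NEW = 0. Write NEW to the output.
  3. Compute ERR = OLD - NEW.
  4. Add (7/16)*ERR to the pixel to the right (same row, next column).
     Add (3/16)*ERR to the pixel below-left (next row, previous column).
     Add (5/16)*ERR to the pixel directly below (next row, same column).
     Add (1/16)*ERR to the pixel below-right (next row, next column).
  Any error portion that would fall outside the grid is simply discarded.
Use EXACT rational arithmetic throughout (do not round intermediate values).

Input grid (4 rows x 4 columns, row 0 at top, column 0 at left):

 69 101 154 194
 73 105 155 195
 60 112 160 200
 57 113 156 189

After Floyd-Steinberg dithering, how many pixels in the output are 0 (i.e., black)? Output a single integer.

Answer: 7

Derivation:
(0,0): OLD=69 → NEW=0, ERR=69
(0,1): OLD=2099/16 → NEW=255, ERR=-1981/16
(0,2): OLD=25557/256 → NEW=0, ERR=25557/256
(0,3): OLD=973523/4096 → NEW=255, ERR=-70957/4096
(1,0): OLD=18265/256 → NEW=0, ERR=18265/256
(1,1): OLD=246895/2048 → NEW=0, ERR=246895/2048
(1,2): OLD=14939163/65536 → NEW=255, ERR=-1772517/65536
(1,3): OLD=192930733/1048576 → NEW=255, ERR=-74456147/1048576
(2,0): OLD=3437365/32768 → NEW=0, ERR=3437365/32768
(2,1): OLD=204425111/1048576 → NEW=255, ERR=-62961769/1048576
(2,2): OLD=250607827/2097152 → NEW=0, ERR=250607827/2097152
(2,3): OLD=7663859175/33554432 → NEW=255, ERR=-892520985/33554432
(3,0): OLD=1317394405/16777216 → NEW=0, ERR=1317394405/16777216
(3,1): OLD=42292544571/268435456 → NEW=255, ERR=-26158496709/268435456
(3,2): OLD=609755713989/4294967296 → NEW=255, ERR=-485460946491/4294967296
(3,3): OLD=9531785876963/68719476736 → NEW=255, ERR=-7991680690717/68719476736
Output grid:
  Row 0: .#.#  (2 black, running=2)
  Row 1: ..##  (2 black, running=4)
  Row 2: .#.#  (2 black, running=6)
  Row 3: .###  (1 black, running=7)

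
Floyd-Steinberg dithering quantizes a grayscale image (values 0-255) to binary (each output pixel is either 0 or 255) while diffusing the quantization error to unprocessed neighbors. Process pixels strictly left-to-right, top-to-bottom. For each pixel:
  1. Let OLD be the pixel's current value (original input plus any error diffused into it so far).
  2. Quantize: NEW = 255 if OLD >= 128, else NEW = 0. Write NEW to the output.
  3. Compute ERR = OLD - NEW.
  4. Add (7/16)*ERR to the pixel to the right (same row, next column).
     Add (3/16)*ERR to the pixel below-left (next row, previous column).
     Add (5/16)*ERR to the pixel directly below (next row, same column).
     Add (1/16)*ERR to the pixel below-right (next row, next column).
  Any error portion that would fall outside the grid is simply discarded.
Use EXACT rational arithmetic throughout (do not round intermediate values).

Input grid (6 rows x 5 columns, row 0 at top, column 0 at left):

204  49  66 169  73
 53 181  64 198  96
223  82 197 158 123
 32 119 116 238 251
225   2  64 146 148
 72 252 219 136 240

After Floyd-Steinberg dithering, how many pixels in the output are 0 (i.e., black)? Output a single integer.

(0,0): OLD=204 → NEW=255, ERR=-51
(0,1): OLD=427/16 → NEW=0, ERR=427/16
(0,2): OLD=19885/256 → NEW=0, ERR=19885/256
(0,3): OLD=831419/4096 → NEW=255, ERR=-213061/4096
(0,4): OLD=3292701/65536 → NEW=0, ERR=3292701/65536
(1,0): OLD=10769/256 → NEW=0, ERR=10769/256
(1,1): OLD=448759/2048 → NEW=255, ERR=-73481/2048
(1,2): OLD=4226499/65536 → NEW=0, ERR=4226499/65536
(1,3): OLD=58781831/262144 → NEW=255, ERR=-8064889/262144
(1,4): OLD=398417077/4194304 → NEW=0, ERR=398417077/4194304
(2,0): OLD=7517581/32768 → NEW=255, ERR=-838259/32768
(2,1): OLD=77927007/1048576 → NEW=0, ERR=77927007/1048576
(2,2): OLD=4054319581/16777216 → NEW=255, ERR=-223870499/16777216
(2,3): OLD=44127932743/268435456 → NEW=255, ERR=-24323108537/268435456
(2,4): OLD=477254235953/4294967296 → NEW=0, ERR=477254235953/4294967296
(3,0): OLD=636530493/16777216 → NEW=0, ERR=636530493/16777216
(3,1): OLD=20766446585/134217728 → NEW=255, ERR=-13459074055/134217728
(3,2): OLD=238859517827/4294967296 → NEW=0, ERR=238859517827/4294967296
(3,3): OLD=2181981908139/8589934592 → NEW=255, ERR=-8451412821/8589934592
(3,4): OLD=38432220318071/137438953472 → NEW=255, ERR=3385287182711/137438953472
(4,0): OLD=468267818355/2147483648 → NEW=255, ERR=-79340511885/2147483648
(4,1): OLD=-2247249702029/68719476736 → NEW=0, ERR=-2247249702029/68719476736
(4,2): OLD=66652877865757/1099511627776 → NEW=0, ERR=66652877865757/1099511627776
(4,3): OLD=3172015332288371/17592186044416 → NEW=255, ERR=-1313992109037709/17592186044416
(4,4): OLD=34609627093390757/281474976710656 → NEW=0, ERR=34609627093390757/281474976710656
(5,0): OLD=59728606192185/1099511627776 → NEW=0, ERR=59728606192185/1099511627776
(5,1): OLD=2415443720943979/8796093022208 → NEW=255, ERR=172440000280939/8796093022208
(5,2): OLD=64872137881994819/281474976710656 → NEW=255, ERR=-6903981179222461/281474976710656
(5,3): OLD=144983582589654893/1125899906842624 → NEW=255, ERR=-142120893655214227/1125899906842624
(5,4): OLD=3936706433578578335/18014398509481984 → NEW=255, ERR=-656965186339327585/18014398509481984
Output grid:
  Row 0: #..#.  (3 black, running=3)
  Row 1: .#.#.  (3 black, running=6)
  Row 2: #.##.  (2 black, running=8)
  Row 3: .#.##  (2 black, running=10)
  Row 4: #..#.  (3 black, running=13)
  Row 5: .####  (1 black, running=14)

Answer: 14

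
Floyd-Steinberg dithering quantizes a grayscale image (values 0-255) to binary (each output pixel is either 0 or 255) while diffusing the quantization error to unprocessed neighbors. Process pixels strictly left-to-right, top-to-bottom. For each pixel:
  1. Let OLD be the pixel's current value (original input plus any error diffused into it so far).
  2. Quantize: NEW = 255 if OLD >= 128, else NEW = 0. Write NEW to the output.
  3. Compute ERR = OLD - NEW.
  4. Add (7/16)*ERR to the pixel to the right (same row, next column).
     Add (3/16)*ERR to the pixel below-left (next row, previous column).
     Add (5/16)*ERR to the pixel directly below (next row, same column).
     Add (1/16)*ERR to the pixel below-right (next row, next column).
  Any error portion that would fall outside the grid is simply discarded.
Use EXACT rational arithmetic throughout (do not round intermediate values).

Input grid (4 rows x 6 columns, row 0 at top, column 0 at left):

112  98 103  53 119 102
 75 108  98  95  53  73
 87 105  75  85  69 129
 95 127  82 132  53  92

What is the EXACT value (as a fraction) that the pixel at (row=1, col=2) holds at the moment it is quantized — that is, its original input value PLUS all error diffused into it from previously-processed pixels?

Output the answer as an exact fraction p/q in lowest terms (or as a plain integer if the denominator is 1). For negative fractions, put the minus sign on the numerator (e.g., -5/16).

Answer: 70573/1024

Derivation:
(0,0): OLD=112 → NEW=0, ERR=112
(0,1): OLD=147 → NEW=255, ERR=-108
(0,2): OLD=223/4 → NEW=0, ERR=223/4
(0,3): OLD=4953/64 → NEW=0, ERR=4953/64
(0,4): OLD=156527/1024 → NEW=255, ERR=-104593/1024
(0,5): OLD=939017/16384 → NEW=0, ERR=939017/16384
(1,0): OLD=359/4 → NEW=0, ERR=359/4
(1,1): OLD=4191/32 → NEW=255, ERR=-3969/32
(1,2): OLD=70573/1024 → NEW=0, ERR=70573/1024
Target (1,2): original=98, with diffused error = 70573/1024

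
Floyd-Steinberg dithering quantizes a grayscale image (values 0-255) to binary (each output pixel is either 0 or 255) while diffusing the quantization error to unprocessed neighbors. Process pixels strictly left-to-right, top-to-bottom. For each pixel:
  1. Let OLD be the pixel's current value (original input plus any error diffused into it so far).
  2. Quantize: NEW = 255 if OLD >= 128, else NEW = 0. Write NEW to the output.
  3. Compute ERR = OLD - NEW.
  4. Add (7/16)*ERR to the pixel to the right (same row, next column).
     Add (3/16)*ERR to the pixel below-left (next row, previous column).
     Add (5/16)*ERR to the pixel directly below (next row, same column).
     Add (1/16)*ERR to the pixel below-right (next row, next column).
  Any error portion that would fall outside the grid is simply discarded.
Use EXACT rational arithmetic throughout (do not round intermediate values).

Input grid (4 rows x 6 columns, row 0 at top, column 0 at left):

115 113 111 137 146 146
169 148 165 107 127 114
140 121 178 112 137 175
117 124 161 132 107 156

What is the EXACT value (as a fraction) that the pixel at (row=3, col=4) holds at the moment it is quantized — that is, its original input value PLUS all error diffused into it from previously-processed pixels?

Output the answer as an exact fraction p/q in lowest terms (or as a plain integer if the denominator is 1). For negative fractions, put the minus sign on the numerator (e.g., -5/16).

(0,0): OLD=115 → NEW=0, ERR=115
(0,1): OLD=2613/16 → NEW=255, ERR=-1467/16
(0,2): OLD=18147/256 → NEW=0, ERR=18147/256
(0,3): OLD=688181/4096 → NEW=255, ERR=-356299/4096
(0,4): OLD=7074163/65536 → NEW=0, ERR=7074163/65536
(0,5): OLD=202611237/1048576 → NEW=255, ERR=-64775643/1048576
(1,0): OLD=48063/256 → NEW=255, ERR=-17217/256
(1,1): OLD=226105/2048 → NEW=0, ERR=226105/2048
(1,2): OLD=13986221/65536 → NEW=255, ERR=-2725459/65536
(1,3): OLD=22620905/262144 → NEW=0, ERR=22620905/262144
(1,4): OLD=3044485339/16777216 → NEW=255, ERR=-1233704741/16777216
(1,5): OLD=18594643085/268435456 → NEW=0, ERR=18594643085/268435456
(2,0): OLD=4577155/32768 → NEW=255, ERR=-3778685/32768
(2,1): OLD=97568977/1048576 → NEW=0, ERR=97568977/1048576
(2,2): OLD=3838507187/16777216 → NEW=255, ERR=-439682893/16777216
(2,3): OLD=14913424347/134217728 → NEW=0, ERR=14913424347/134217728
(2,4): OLD=777449817105/4294967296 → NEW=255, ERR=-317766843375/4294967296
(2,5): OLD=10973283558279/68719476736 → NEW=255, ERR=-6550183009401/68719476736
(3,0): OLD=1651051603/16777216 → NEW=0, ERR=1651051603/16777216
(3,1): OLD=24697570263/134217728 → NEW=255, ERR=-9527950377/134217728
(3,2): OLD=159345500533/1073741824 → NEW=255, ERR=-114458664587/1073741824
(3,3): OLD=7186416865503/68719476736 → NEW=0, ERR=7186416865503/68719476736
(3,4): OLD=65258219499007/549755813888 → NEW=0, ERR=65258219499007/549755813888
Target (3,4): original=107, with diffused error = 65258219499007/549755813888

Answer: 65258219499007/549755813888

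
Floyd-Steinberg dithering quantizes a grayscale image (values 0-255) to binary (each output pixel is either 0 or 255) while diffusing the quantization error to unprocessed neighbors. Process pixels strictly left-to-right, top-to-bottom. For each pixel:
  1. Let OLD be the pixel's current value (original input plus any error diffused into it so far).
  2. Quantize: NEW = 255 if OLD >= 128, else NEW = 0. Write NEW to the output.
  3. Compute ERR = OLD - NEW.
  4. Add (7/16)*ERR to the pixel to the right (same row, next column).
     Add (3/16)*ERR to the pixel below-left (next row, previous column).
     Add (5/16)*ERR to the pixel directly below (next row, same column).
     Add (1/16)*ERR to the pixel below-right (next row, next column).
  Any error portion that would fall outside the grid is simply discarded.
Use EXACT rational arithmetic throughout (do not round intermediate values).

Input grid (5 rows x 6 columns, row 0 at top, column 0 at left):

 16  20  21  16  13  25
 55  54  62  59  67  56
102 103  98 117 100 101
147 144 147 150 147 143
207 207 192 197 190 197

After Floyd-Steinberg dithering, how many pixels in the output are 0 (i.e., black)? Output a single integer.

Answer: 17

Derivation:
(0,0): OLD=16 → NEW=0, ERR=16
(0,1): OLD=27 → NEW=0, ERR=27
(0,2): OLD=525/16 → NEW=0, ERR=525/16
(0,3): OLD=7771/256 → NEW=0, ERR=7771/256
(0,4): OLD=107645/4096 → NEW=0, ERR=107645/4096
(0,5): OLD=2391915/65536 → NEW=0, ERR=2391915/65536
(1,0): OLD=1041/16 → NEW=0, ERR=1041/16
(1,1): OLD=12551/128 → NEW=0, ERR=12551/128
(1,2): OLD=501891/4096 → NEW=0, ERR=501891/4096
(1,3): OLD=2114719/16384 → NEW=255, ERR=-2063201/16384
(1,4): OLD=30261685/1048576 → NEW=0, ERR=30261685/1048576
(1,5): OLD=1370266211/16777216 → NEW=0, ERR=1370266211/16777216
(2,0): OLD=288189/2048 → NEW=255, ERR=-234051/2048
(2,1): OLD=7253823/65536 → NEW=0, ERR=7253823/65536
(2,2): OLD=175356189/1048576 → NEW=255, ERR=-92030691/1048576
(2,3): OLD=438882133/8388608 → NEW=0, ERR=438882133/8388608
(2,4): OLD=37406911071/268435456 → NEW=255, ERR=-31044130209/268435456
(2,5): OLD=333851073673/4294967296 → NEW=0, ERR=333851073673/4294967296
(3,0): OLD=138453981/1048576 → NEW=255, ERR=-128932899/1048576
(3,1): OLD=848884233/8388608 → NEW=0, ERR=848884233/8388608
(3,2): OLD=12118051875/67108864 → NEW=255, ERR=-4994708445/67108864
(3,3): OLD=457922151697/4294967296 → NEW=0, ERR=457922151697/4294967296
(3,4): OLD=6024974299233/34359738368 → NEW=255, ERR=-2736758984607/34359738368
(3,5): OLD=68838162773903/549755813888 → NEW=0, ERR=68838162773903/549755813888
(4,0): OLD=25172406435/134217728 → NEW=255, ERR=-9053114205/134217728
(4,1): OLD=402596392599/2147483648 → NEW=255, ERR=-145011937641/2147483648
(4,2): OLD=11374060886325/68719476736 → NEW=255, ERR=-6149405681355/68719476736
(4,3): OLD=188656587682825/1099511627776 → NEW=255, ERR=-91718877400055/1099511627776
(4,4): OLD=2792858816579385/17592186044416 → NEW=255, ERR=-1693148624746695/17592186044416
(4,5): OLD=53211415482478063/281474976710656 → NEW=255, ERR=-18564703578739217/281474976710656
Output grid:
  Row 0: ......  (6 black, running=6)
  Row 1: ...#..  (5 black, running=11)
  Row 2: #.#.#.  (3 black, running=14)
  Row 3: #.#.#.  (3 black, running=17)
  Row 4: ######  (0 black, running=17)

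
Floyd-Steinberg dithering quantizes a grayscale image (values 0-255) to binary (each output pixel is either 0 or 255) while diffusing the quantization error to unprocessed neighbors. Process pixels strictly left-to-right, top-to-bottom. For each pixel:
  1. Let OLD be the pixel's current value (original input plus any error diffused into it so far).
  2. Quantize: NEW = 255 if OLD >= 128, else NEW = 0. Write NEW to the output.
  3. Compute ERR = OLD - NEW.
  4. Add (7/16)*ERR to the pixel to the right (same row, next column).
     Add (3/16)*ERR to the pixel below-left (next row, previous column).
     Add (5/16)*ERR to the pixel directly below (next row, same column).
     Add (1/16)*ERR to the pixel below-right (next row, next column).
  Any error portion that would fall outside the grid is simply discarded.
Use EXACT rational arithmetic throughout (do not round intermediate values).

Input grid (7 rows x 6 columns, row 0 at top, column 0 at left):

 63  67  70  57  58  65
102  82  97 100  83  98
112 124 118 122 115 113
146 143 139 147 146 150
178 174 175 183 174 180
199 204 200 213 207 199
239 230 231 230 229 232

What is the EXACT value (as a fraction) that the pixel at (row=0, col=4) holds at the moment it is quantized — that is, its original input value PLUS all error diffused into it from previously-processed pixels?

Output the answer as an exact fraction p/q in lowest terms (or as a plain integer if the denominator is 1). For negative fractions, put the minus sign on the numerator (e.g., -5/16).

(0,0): OLD=63 → NEW=0, ERR=63
(0,1): OLD=1513/16 → NEW=0, ERR=1513/16
(0,2): OLD=28511/256 → NEW=0, ERR=28511/256
(0,3): OLD=433049/4096 → NEW=0, ERR=433049/4096
(0,4): OLD=6832431/65536 → NEW=0, ERR=6832431/65536
Target (0,4): original=58, with diffused error = 6832431/65536

Answer: 6832431/65536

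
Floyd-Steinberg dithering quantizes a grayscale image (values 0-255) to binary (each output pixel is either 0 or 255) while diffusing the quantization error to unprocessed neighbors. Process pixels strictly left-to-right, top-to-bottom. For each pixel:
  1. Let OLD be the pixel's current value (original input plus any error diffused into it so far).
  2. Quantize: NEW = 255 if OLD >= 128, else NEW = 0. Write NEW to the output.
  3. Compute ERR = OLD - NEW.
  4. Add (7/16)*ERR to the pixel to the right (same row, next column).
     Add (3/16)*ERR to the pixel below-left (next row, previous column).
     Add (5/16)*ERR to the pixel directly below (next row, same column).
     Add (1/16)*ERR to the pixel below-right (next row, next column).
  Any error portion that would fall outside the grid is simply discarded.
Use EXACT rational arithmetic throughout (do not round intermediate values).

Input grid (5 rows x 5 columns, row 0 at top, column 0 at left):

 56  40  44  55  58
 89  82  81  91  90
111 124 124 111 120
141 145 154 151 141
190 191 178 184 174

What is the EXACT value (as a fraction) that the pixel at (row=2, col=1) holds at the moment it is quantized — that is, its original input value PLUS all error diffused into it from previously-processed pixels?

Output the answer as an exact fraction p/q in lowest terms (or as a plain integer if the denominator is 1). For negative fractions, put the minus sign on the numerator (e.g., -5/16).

Answer: 8893661/131072

Derivation:
(0,0): OLD=56 → NEW=0, ERR=56
(0,1): OLD=129/2 → NEW=0, ERR=129/2
(0,2): OLD=2311/32 → NEW=0, ERR=2311/32
(0,3): OLD=44337/512 → NEW=0, ERR=44337/512
(0,4): OLD=785495/8192 → NEW=0, ERR=785495/8192
(1,0): OLD=3795/32 → NEW=0, ERR=3795/32
(1,1): OLD=43797/256 → NEW=255, ERR=-21483/256
(1,2): OLD=713705/8192 → NEW=0, ERR=713705/8192
(1,3): OLD=5854637/32768 → NEW=255, ERR=-2501203/32768
(1,4): OLD=48224967/524288 → NEW=0, ERR=48224967/524288
(2,0): OLD=542007/4096 → NEW=255, ERR=-502473/4096
(2,1): OLD=8893661/131072 → NEW=0, ERR=8893661/131072
Target (2,1): original=124, with diffused error = 8893661/131072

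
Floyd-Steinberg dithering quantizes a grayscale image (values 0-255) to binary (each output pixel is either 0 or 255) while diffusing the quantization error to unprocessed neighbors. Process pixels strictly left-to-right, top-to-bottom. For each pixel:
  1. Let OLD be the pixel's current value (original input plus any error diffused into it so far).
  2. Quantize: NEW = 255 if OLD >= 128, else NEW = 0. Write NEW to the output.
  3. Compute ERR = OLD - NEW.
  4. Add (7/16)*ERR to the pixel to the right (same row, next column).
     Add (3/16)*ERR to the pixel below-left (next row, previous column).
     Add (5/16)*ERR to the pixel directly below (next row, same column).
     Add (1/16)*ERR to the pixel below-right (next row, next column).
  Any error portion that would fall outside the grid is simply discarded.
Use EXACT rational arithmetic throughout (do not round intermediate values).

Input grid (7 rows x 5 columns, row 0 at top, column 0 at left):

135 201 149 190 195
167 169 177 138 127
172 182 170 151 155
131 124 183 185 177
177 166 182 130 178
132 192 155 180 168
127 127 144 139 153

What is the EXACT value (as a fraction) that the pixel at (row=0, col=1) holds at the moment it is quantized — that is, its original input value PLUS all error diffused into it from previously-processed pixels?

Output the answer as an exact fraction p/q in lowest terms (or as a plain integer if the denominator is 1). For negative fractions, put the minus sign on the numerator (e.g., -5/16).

Answer: 297/2

Derivation:
(0,0): OLD=135 → NEW=255, ERR=-120
(0,1): OLD=297/2 → NEW=255, ERR=-213/2
Target (0,1): original=201, with diffused error = 297/2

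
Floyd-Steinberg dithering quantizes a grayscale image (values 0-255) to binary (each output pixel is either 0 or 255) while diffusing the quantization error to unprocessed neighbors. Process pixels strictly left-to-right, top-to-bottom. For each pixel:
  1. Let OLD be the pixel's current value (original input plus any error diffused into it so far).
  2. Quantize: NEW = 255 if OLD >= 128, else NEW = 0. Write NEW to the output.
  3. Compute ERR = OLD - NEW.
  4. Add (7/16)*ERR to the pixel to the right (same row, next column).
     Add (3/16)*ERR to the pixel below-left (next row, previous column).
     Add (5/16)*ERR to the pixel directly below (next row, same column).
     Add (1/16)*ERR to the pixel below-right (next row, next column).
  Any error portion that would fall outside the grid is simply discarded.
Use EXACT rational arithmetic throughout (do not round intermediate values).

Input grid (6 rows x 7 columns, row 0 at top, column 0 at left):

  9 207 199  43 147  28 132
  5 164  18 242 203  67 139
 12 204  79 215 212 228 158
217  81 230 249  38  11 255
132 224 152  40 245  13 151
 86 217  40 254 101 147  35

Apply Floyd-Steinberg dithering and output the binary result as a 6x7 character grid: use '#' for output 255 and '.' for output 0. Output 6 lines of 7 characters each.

(0,0): OLD=9 → NEW=0, ERR=9
(0,1): OLD=3375/16 → NEW=255, ERR=-705/16
(0,2): OLD=46009/256 → NEW=255, ERR=-19271/256
(0,3): OLD=41231/4096 → NEW=0, ERR=41231/4096
(0,4): OLD=9922409/65536 → NEW=255, ERR=-6789271/65536
(0,5): OLD=-18164769/1048576 → NEW=0, ERR=-18164769/1048576
(0,6): OLD=2087439129/16777216 → NEW=0, ERR=2087439129/16777216
(1,0): OLD=-115/256 → NEW=0, ERR=-115/256
(1,1): OLD=279515/2048 → NEW=255, ERR=-242725/2048
(1,2): OLD=-3816969/65536 → NEW=0, ERR=-3816969/65536
(1,3): OLD=51258475/262144 → NEW=255, ERR=-15588245/262144
(1,4): OLD=2382223137/16777216 → NEW=255, ERR=-1895966943/16777216
(1,5): OLD=3892244721/134217728 → NEW=0, ERR=3892244721/134217728
(1,6): OLD=406918414847/2147483648 → NEW=255, ERR=-140689915393/2147483648
(2,0): OLD=-339559/32768 → NEW=0, ERR=-339559/32768
(2,1): OLD=158839331/1048576 → NEW=255, ERR=-108547549/1048576
(2,2): OLD=-51124439/16777216 → NEW=0, ERR=-51124439/16777216
(2,3): OLD=22851234337/134217728 → NEW=255, ERR=-11374286303/134217728
(2,4): OLD=151751702129/1073741824 → NEW=255, ERR=-122052462991/1073741824
(2,5): OLD=5771911928827/34359738368 → NEW=255, ERR=-2989821355013/34359738368
(2,6): OLD=55673890526349/549755813888 → NEW=0, ERR=55673890526349/549755813888
(3,0): OLD=3260683785/16777216 → NEW=255, ERR=-1017506295/16777216
(3,1): OLD=2804848213/134217728 → NEW=0, ERR=2804848213/134217728
(3,2): OLD=231746626895/1073741824 → NEW=255, ERR=-42057538225/1073741824
(3,3): OLD=789745963513/4294967296 → NEW=255, ERR=-305470696967/4294967296
(3,4): OLD=-27625313539575/549755813888 → NEW=0, ERR=-27625313539575/549755813888
(3,5): OLD=-115637534703061/4398046511104 → NEW=0, ERR=-115637534703061/4398046511104
(3,6): OLD=18978825509995189/70368744177664 → NEW=255, ERR=1034795744690869/70368744177664
(4,0): OLD=251182134375/2147483648 → NEW=0, ERR=251182134375/2147483648
(4,1): OLD=9296658156987/34359738368 → NEW=255, ERR=534924873147/34359738368
(4,2): OLD=73964896122325/549755813888 → NEW=255, ERR=-66222836419115/549755813888
(4,3): OLD=-205813390147145/4398046511104 → NEW=0, ERR=-205813390147145/4398046511104
(4,4): OLD=7017460726555637/35184372088832 → NEW=255, ERR=-1954554156096523/35184372088832
(4,5): OLD=-22409715071635083/1125899906842624 → NEW=0, ERR=-22409715071635083/1125899906842624
(4,6): OLD=2616486620121619907/18014398509481984 → NEW=255, ERR=-1977184999796286013/18014398509481984
(5,0): OLD=68978345363809/549755813888 → NEW=0, ERR=68978345363809/549755813888
(5,1): OLD=1150014355180107/4398046511104 → NEW=255, ERR=28512494848587/4398046511104
(5,2): OLD=-91773006198275/35184372088832 → NEW=0, ERR=-91773006198275/35184372088832
(5,3): OLD=62006208760313297/281474976710656 → NEW=255, ERR=-9769910300903983/281474976710656
(5,4): OLD=1113250722964350811/18014398509481984 → NEW=0, ERR=1113250722964350811/18014398509481984
(5,5): OLD=20718778211005498795/144115188075855872 → NEW=255, ERR=-16030594748337748565/144115188075855872
(5,6): OLD=-113465501436905682779/2305843009213693952 → NEW=0, ERR=-113465501436905682779/2305843009213693952
Row 0: .##.#..
Row 1: .#.##.#
Row 2: .#.###.
Row 3: #.##..#
Row 4: .##.#.#
Row 5: .#.#.#.

Answer: .##.#..
.#.##.#
.#.###.
#.##..#
.##.#.#
.#.#.#.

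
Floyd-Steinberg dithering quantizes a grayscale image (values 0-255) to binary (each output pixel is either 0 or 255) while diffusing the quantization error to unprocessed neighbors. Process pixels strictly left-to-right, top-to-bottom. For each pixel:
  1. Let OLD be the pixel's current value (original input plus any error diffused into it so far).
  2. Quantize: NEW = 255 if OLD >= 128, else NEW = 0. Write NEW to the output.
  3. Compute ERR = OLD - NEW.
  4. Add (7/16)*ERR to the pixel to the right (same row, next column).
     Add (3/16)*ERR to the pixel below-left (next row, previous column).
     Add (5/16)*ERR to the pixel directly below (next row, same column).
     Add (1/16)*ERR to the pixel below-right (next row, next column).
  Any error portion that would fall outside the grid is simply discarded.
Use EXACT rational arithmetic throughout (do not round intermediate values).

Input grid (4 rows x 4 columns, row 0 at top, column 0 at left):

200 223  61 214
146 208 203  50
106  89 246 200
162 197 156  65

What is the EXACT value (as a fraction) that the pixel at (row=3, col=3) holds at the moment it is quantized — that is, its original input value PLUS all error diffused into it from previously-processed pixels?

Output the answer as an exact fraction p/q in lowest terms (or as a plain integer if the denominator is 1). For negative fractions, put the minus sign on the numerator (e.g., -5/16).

Answer: 6193263736735/68719476736

Derivation:
(0,0): OLD=200 → NEW=255, ERR=-55
(0,1): OLD=3183/16 → NEW=255, ERR=-897/16
(0,2): OLD=9337/256 → NEW=0, ERR=9337/256
(0,3): OLD=941903/4096 → NEW=255, ERR=-102577/4096
(1,0): OLD=30285/256 → NEW=0, ERR=30285/256
(1,1): OLD=503067/2048 → NEW=255, ERR=-19173/2048
(1,2): OLD=13244983/65536 → NEW=255, ERR=-3466697/65536
(1,3): OLD=22346033/1048576 → NEW=0, ERR=22346033/1048576
(2,0): OLD=4627289/32768 → NEW=255, ERR=-3728551/32768
(2,1): OLD=35408739/1048576 → NEW=0, ERR=35408739/1048576
(2,2): OLD=519367759/2097152 → NEW=255, ERR=-15406001/2097152
(2,3): OLD=6715570419/33554432 → NEW=255, ERR=-1840809741/33554432
(3,0): OLD=2227567049/16777216 → NEW=255, ERR=-2050623031/16777216
(3,1): OLD=39081360599/268435456 → NEW=255, ERR=-29369680681/268435456
(3,2): OLD=419452496169/4294967296 → NEW=0, ERR=419452496169/4294967296
(3,3): OLD=6193263736735/68719476736 → NEW=0, ERR=6193263736735/68719476736
Target (3,3): original=65, with diffused error = 6193263736735/68719476736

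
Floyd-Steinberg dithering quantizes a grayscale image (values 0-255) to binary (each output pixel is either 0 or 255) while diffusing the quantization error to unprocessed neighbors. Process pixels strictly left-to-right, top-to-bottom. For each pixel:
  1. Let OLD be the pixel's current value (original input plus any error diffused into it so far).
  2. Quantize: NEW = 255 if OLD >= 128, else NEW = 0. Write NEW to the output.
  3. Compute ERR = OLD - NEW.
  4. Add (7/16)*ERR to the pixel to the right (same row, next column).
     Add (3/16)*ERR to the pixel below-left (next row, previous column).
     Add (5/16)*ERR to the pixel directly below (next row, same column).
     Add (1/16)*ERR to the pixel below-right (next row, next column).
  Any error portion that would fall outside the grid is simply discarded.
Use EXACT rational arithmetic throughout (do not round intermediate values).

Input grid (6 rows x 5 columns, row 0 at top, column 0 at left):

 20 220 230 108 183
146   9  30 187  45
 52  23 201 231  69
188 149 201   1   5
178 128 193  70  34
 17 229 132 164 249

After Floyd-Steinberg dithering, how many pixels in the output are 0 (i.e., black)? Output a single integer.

Answer: 15

Derivation:
(0,0): OLD=20 → NEW=0, ERR=20
(0,1): OLD=915/4 → NEW=255, ERR=-105/4
(0,2): OLD=13985/64 → NEW=255, ERR=-2335/64
(0,3): OLD=94247/1024 → NEW=0, ERR=94247/1024
(0,4): OLD=3658001/16384 → NEW=255, ERR=-519919/16384
(1,0): OLD=9429/64 → NEW=255, ERR=-6891/64
(1,1): OLD=-26573/512 → NEW=0, ERR=-26573/512
(1,2): OLD=188559/16384 → NEW=0, ERR=188559/16384
(1,3): OLD=13930771/65536 → NEW=255, ERR=-2780909/65536
(1,4): OLD=23352985/1048576 → NEW=0, ERR=23352985/1048576
(2,0): OLD=70625/8192 → NEW=0, ERR=70625/8192
(2,1): OLD=1567963/262144 → NEW=0, ERR=1567963/262144
(2,2): OLD=822139281/4194304 → NEW=255, ERR=-247408239/4194304
(2,3): OLD=13208905955/67108864 → NEW=255, ERR=-3903854365/67108864
(2,4): OLD=51386509685/1073741824 → NEW=0, ERR=51386509685/1073741824
(3,0): OLD=804533041/4194304 → NEW=255, ERR=-265014479/4194304
(3,1): OLD=3781745853/33554432 → NEW=0, ERR=3781745853/33554432
(3,2): OLD=237663724879/1073741824 → NEW=255, ERR=-36140440241/1073741824
(3,3): OLD=-57161067729/2147483648 → NEW=0, ERR=-57161067729/2147483648
(3,4): OLD=160612974907/34359738368 → NEW=0, ERR=160612974907/34359738368
(4,0): OLD=96307680735/536870912 → NEW=255, ERR=-40594401825/536870912
(4,1): OLD=2059515939135/17179869184 → NEW=0, ERR=2059515939135/17179869184
(4,2): OLD=65141200646097/274877906944 → NEW=255, ERR=-4952665624623/274877906944
(4,3): OLD=231214271754431/4398046511104 → NEW=0, ERR=231214271754431/4398046511104
(4,4): OLD=3996763641553081/70368744177664 → NEW=0, ERR=3996763641553081/70368744177664
(5,0): OLD=4356367943453/274877906944 → NEW=0, ERR=4356367943453/274877906944
(5,1): OLD=583383085584759/2199023255552 → NEW=255, ERR=22632155418999/2199023255552
(5,2): OLD=10430190053029647/70368744177664 → NEW=255, ERR=-7513839712274673/70368744177664
(5,3): OLD=40317564250344465/281474976710656 → NEW=255, ERR=-31458554810872815/281474976710656
(5,4): OLD=995919409762489003/4503599627370496 → NEW=255, ERR=-152498495216987477/4503599627370496
Output grid:
  Row 0: .##.#  (2 black, running=2)
  Row 1: #..#.  (3 black, running=5)
  Row 2: ..##.  (3 black, running=8)
  Row 3: #.#..  (3 black, running=11)
  Row 4: #.#..  (3 black, running=14)
  Row 5: .####  (1 black, running=15)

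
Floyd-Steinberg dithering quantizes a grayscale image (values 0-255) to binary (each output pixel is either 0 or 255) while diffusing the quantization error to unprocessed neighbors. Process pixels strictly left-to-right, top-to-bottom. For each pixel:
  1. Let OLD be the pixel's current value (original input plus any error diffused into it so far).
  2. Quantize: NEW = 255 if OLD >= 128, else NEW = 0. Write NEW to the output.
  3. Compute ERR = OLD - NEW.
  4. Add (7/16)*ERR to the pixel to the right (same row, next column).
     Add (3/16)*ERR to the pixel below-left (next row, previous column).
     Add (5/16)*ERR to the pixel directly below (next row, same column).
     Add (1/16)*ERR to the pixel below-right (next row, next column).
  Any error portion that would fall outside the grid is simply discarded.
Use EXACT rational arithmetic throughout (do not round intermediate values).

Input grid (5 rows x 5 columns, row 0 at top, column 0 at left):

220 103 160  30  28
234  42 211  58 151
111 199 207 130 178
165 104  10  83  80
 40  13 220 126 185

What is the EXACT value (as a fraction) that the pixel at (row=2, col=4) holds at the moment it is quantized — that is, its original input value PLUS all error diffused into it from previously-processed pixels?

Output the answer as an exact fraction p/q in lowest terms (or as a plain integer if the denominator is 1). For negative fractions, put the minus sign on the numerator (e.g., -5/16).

(0,0): OLD=220 → NEW=255, ERR=-35
(0,1): OLD=1403/16 → NEW=0, ERR=1403/16
(0,2): OLD=50781/256 → NEW=255, ERR=-14499/256
(0,3): OLD=21387/4096 → NEW=0, ERR=21387/4096
(0,4): OLD=1984717/65536 → NEW=0, ERR=1984717/65536
(1,0): OLD=61313/256 → NEW=255, ERR=-3967/256
(1,1): OLD=102023/2048 → NEW=0, ERR=102023/2048
(1,2): OLD=14519827/65536 → NEW=255, ERR=-2191853/65536
(1,3): OLD=12356951/262144 → NEW=0, ERR=12356951/262144
(1,4): OLD=760901669/4194304 → NEW=255, ERR=-308645851/4194304
(2,0): OLD=3784637/32768 → NEW=0, ERR=3784637/32768
(2,1): OLD=270384111/1048576 → NEW=255, ERR=2997231/1048576
(2,2): OLD=3519035277/16777216 → NEW=255, ERR=-759154803/16777216
(2,3): OLD=29271885399/268435456 → NEW=0, ERR=29271885399/268435456
(2,4): OLD=883294221985/4294967296 → NEW=255, ERR=-211922438495/4294967296
Target (2,4): original=178, with diffused error = 883294221985/4294967296

Answer: 883294221985/4294967296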